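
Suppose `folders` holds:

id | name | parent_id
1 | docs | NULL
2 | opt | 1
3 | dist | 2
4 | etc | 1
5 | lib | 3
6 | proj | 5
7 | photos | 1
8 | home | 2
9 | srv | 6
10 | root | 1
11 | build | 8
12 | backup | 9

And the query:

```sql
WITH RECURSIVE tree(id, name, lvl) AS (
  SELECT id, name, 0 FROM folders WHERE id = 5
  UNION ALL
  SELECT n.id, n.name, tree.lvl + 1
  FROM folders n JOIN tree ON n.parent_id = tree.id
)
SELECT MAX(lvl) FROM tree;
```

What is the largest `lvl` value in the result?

Base: id=5 (lib) at lvl 0.
Iteration 1: rows with parent_id in {5} -> proj (id 6, lvl 1).
Iteration 2: rows with parent_id in {6} -> srv (id 9, lvl 2).
Iteration 3: rows with parent_id in {9} -> backup (id 12, lvl 3).
Iteration 4: no rows with parent_id in {12}; recursion stops.
lvl values: 0, 1, 2, 3; the maximum is 3.

3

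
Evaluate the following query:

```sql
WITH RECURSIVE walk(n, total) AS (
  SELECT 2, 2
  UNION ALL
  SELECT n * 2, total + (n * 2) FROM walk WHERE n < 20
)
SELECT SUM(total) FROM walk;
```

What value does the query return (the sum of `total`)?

114

Base: n=2, total=2.
Iteration 1: 2 < 20 holds -> n = 2 * 2 = 4, total = 2 + 4 = 6.
Iteration 2: 4 < 20 holds -> n = 4 * 2 = 8, total = 6 + 8 = 14.
Iteration 3: 8 < 20 holds -> n = 8 * 2 = 16, total = 14 + 16 = 30.
Iteration 4: 16 < 20 holds -> n = 16 * 2 = 32, total = 30 + 32 = 62.
Iteration 5: 32 < 20 fails; recursion stops.
SUM(total) = 2 + 6 + 14 + 30 + 62 = 114.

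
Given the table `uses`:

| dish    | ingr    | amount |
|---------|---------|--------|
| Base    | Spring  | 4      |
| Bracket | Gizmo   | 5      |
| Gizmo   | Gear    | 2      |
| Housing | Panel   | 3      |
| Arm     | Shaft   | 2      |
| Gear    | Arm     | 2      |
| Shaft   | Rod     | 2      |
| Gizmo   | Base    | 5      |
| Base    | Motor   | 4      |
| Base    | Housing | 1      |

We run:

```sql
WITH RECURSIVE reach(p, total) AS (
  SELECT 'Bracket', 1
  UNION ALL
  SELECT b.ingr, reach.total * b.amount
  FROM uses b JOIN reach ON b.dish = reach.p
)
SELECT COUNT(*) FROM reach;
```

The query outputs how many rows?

11

Base: (Bracket, total=1).
Iteration 1: components of {Bracket} -> Gizmo = 1*5 = 5.
Iteration 2: components of {Gizmo} -> Base = 5*5 = 25, Gear = 5*2 = 10.
Iteration 3: components of {Base,Gear} -> Arm = 10*2 = 20, Housing = 25*1 = 25, Motor = 25*4 = 100, Spring = 25*4 = 100.
Iteration 4: components of {Arm,Housing,Motor,Spring} -> Panel = 25*3 = 75, Shaft = 20*2 = 40.
Iteration 5: components of {Panel,Shaft} -> Rod = 40*2 = 80.
Iteration 6: no further components; recursion stops.
Total rows emitted: 11.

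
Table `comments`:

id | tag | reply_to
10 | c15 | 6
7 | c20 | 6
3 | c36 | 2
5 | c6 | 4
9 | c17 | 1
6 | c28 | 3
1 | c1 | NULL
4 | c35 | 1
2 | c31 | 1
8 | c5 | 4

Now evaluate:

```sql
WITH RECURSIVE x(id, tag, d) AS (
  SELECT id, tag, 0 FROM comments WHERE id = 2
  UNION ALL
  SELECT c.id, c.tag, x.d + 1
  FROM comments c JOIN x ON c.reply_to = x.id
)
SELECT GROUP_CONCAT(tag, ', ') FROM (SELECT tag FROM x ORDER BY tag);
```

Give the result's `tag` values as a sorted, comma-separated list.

Base: id=2 (c31) at d 0.
Iteration 1: rows with reply_to in {2} -> c36 (id 3, d 1).
Iteration 2: rows with reply_to in {3} -> c28 (id 6, d 2).
Iteration 3: rows with reply_to in {6} -> c20 (id 7, d 3), c15 (id 10, d 3).
Iteration 4: no rows with reply_to in {7,10}; recursion stops.

c15, c20, c28, c31, c36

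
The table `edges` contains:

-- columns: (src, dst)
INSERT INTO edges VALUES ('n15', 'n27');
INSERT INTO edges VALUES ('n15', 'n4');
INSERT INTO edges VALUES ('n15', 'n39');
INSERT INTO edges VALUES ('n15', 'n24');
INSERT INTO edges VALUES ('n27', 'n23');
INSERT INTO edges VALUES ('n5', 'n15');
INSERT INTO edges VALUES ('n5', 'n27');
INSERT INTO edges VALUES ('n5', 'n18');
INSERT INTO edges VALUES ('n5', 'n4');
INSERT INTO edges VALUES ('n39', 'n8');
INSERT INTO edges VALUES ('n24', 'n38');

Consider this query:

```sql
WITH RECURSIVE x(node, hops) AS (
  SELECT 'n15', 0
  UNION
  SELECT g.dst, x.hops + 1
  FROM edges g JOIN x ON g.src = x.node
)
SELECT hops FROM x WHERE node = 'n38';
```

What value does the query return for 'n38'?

Base: (n15, hops=0).
Iteration 1: edges from {n15} -> (n24, hops=1), (n27, hops=1), (n39, hops=1), (n4, hops=1).
Iteration 2: edges from {n24,n27,n39,n4} -> (n23, hops=2), (n38, hops=2), (n8, hops=2).
Iteration 3: no outgoing edges from {n23,n38,n8}; recursion stops.

2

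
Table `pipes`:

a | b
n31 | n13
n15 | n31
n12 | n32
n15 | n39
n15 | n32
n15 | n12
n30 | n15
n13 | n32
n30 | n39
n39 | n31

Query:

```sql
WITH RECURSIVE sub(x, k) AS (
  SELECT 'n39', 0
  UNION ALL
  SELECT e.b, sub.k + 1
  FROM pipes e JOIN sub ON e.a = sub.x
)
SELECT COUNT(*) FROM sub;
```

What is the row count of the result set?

4

Base: (n39, k=0).
Iteration 1: edges from {n39} -> (n31, k=1).
Iteration 2: edges from {n31} -> (n13, k=2).
Iteration 3: edges from {n13} -> (n32, k=3).
Iteration 4: no outgoing edges from {n32}; recursion stops.
Total rows emitted: 4.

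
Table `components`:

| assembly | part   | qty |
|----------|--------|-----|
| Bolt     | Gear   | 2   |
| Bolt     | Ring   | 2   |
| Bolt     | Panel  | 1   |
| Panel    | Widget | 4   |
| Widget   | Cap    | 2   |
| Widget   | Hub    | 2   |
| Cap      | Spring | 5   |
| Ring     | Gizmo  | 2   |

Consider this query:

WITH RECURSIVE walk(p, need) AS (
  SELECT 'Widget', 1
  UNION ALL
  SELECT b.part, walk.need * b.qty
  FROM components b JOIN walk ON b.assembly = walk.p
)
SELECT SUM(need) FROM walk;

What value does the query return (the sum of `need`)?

15

Base: (Widget, need=1).
Iteration 1: components of {Widget} -> Cap = 1*2 = 2, Hub = 1*2 = 2.
Iteration 2: components of {Cap,Hub} -> Spring = 2*5 = 10.
Iteration 3: no further components; recursion stops.
SUM(need) = 1 + 2 + 2 + 10 = 15.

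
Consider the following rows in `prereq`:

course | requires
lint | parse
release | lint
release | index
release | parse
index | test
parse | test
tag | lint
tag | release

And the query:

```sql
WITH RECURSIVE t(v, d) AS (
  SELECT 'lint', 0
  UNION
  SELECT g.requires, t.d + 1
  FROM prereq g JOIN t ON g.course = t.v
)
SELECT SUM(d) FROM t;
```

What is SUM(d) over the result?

3

Base: (lint, d=0).
Iteration 1: edges from {lint} -> (parse, d=1).
Iteration 2: edges from {parse} -> (test, d=2).
Iteration 3: no outgoing edges from {test}; recursion stops.
SUM(d) = 0 + 1 + 2 = 3.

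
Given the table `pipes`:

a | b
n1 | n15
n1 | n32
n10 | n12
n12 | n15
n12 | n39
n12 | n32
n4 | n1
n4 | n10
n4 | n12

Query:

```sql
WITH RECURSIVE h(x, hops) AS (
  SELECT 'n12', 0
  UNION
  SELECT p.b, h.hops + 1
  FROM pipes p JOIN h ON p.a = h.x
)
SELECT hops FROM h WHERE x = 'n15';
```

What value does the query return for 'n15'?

Base: (n12, hops=0).
Iteration 1: edges from {n12} -> (n15, hops=1), (n32, hops=1), (n39, hops=1).
Iteration 2: no outgoing edges from {n15,n32,n39}; recursion stops.

1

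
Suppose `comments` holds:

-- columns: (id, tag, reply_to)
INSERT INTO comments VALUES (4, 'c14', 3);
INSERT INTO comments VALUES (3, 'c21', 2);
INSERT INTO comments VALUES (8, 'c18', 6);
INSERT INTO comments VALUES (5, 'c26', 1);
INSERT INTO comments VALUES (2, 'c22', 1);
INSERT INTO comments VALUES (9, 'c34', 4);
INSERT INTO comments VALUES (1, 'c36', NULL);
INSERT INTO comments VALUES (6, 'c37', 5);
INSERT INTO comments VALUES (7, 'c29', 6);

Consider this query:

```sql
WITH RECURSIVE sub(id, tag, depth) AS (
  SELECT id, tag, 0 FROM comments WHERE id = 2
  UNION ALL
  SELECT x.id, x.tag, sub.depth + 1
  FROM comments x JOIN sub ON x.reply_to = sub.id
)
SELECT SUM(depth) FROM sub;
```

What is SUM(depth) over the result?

6

Base: id=2 (c22) at depth 0.
Iteration 1: rows with reply_to in {2} -> c21 (id 3, depth 1).
Iteration 2: rows with reply_to in {3} -> c14 (id 4, depth 2).
Iteration 3: rows with reply_to in {4} -> c34 (id 9, depth 3).
Iteration 4: no rows with reply_to in {9}; recursion stops.
SUM(depth) = 0 + 1 + 2 + 3 = 6.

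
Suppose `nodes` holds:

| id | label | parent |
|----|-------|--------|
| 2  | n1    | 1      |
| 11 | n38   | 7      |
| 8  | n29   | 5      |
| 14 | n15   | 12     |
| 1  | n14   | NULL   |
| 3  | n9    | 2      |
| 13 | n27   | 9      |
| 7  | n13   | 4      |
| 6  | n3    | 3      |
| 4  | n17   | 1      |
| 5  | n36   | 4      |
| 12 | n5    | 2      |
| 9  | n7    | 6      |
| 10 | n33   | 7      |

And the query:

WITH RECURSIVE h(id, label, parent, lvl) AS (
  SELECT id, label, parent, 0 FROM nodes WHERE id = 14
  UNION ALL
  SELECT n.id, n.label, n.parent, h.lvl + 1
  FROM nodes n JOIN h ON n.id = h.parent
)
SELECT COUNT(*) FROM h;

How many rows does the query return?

Base: id=14 (n15), parent=12, lvl 0.
Iteration 1: join on id=12 -> n5 (id 12, parent=2, lvl 1).
Iteration 2: join on id=2 -> n1 (id 2, parent=1, lvl 2).
Iteration 3: join on id=1 -> n14 (id 1, parent=NULL, lvl 3).
Iteration 4: parent is NULL; no match; recursion stops.
Total rows emitted: 4.

4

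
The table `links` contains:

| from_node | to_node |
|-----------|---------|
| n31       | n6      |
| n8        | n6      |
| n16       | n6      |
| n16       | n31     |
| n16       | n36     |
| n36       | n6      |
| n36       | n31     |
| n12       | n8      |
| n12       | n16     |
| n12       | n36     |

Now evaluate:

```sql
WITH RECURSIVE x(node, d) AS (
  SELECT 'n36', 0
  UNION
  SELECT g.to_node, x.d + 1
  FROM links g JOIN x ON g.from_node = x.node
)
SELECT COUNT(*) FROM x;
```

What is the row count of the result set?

Base: (n36, d=0).
Iteration 1: edges from {n36} -> (n31, d=1), (n6, d=1).
Iteration 2: edges from {n31,n6} -> (n6, d=2).
Iteration 3: no outgoing edges from {n6}; recursion stops.
Total rows emitted: 4.

4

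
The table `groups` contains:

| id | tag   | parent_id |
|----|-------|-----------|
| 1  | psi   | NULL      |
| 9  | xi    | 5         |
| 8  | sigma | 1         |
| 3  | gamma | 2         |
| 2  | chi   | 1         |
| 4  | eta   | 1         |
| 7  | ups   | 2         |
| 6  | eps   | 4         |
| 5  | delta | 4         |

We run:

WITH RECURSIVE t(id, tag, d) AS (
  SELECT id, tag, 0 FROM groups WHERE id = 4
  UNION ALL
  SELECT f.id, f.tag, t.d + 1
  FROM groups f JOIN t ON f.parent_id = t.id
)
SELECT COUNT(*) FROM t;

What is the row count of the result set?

Base: id=4 (eta) at d 0.
Iteration 1: rows with parent_id in {4} -> delta (id 5, d 1), eps (id 6, d 1).
Iteration 2: rows with parent_id in {5,6} -> xi (id 9, d 2).
Iteration 3: no rows with parent_id in {9}; recursion stops.
Total rows emitted: 4.

4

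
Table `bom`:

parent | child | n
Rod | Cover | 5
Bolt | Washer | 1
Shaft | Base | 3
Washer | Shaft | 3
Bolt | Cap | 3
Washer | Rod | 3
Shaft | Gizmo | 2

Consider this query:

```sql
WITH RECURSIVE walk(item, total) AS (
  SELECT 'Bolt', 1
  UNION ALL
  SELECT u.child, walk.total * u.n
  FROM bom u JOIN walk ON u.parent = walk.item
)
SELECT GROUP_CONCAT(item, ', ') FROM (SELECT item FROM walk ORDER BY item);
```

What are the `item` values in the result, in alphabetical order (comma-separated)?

Base: (Bolt, total=1).
Iteration 1: components of {Bolt} -> Cap = 1*3 = 3, Washer = 1*1 = 1.
Iteration 2: components of {Cap,Washer} -> Rod = 1*3 = 3, Shaft = 1*3 = 3.
Iteration 3: components of {Rod,Shaft} -> Base = 3*3 = 9, Cover = 3*5 = 15, Gizmo = 3*2 = 6.
Iteration 4: no further components; recursion stops.

Base, Bolt, Cap, Cover, Gizmo, Rod, Shaft, Washer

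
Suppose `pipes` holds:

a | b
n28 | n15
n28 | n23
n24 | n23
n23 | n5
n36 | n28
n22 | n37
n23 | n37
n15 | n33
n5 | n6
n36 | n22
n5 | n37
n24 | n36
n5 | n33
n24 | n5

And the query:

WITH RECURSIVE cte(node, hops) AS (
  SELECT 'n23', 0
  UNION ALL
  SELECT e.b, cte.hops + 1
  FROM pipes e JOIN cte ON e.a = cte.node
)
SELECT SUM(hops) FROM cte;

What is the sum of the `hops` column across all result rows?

8

Base: (n23, hops=0).
Iteration 1: edges from {n23} -> (n37, hops=1), (n5, hops=1).
Iteration 2: edges from {n37,n5} -> (n33, hops=2), (n37, hops=2), (n6, hops=2).
Iteration 3: no outgoing edges from {n33,n37,n6}; recursion stops.
SUM(hops) = 0 + 1 + 1 + 2 + 2 + 2 = 8.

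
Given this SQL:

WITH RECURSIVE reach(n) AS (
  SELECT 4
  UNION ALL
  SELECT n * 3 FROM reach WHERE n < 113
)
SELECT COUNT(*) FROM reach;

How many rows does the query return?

5

Base: n=4.
Iteration 1: 4 < 113 holds -> n = 4 * 3 = 12.
Iteration 2: 12 < 113 holds -> n = 12 * 3 = 36.
Iteration 3: 36 < 113 holds -> n = 36 * 3 = 108.
Iteration 4: 108 < 113 holds -> n = 108 * 3 = 324.
Iteration 5: 324 < 113 fails; recursion stops.
Total rows emitted: 5.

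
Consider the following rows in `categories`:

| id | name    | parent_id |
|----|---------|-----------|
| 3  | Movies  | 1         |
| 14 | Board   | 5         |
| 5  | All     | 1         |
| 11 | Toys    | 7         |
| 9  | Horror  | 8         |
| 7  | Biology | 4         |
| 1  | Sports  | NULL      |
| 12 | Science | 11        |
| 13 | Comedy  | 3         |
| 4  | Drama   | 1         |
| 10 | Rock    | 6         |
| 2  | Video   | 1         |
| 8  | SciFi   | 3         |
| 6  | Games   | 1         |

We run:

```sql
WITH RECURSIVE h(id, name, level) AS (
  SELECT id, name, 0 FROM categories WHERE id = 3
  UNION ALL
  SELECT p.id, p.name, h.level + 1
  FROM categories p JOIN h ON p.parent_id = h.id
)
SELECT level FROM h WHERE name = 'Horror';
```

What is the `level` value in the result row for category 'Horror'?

2

Base: id=3 (Movies) at level 0.
Iteration 1: rows with parent_id in {3} -> SciFi (id 8, level 1), Comedy (id 13, level 1).
Iteration 2: rows with parent_id in {8,13} -> Horror (id 9, level 2).
Iteration 3: no rows with parent_id in {9}; recursion stops.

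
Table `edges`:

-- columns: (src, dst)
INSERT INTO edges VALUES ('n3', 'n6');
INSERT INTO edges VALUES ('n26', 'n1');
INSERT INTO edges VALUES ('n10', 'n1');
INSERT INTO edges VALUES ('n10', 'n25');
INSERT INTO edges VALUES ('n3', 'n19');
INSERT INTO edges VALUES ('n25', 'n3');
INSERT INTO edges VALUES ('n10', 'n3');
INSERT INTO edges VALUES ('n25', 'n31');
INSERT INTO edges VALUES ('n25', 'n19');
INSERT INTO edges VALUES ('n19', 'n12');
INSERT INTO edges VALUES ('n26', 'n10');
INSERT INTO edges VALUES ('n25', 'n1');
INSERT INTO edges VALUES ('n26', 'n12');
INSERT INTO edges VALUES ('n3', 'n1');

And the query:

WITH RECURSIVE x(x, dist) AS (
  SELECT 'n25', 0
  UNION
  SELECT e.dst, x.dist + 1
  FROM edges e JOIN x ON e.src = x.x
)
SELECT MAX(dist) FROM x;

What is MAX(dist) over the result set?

3

Base: (n25, dist=0).
Iteration 1: edges from {n25} -> (n1, dist=1), (n19, dist=1), (n3, dist=1), (n31, dist=1).
Iteration 2: edges from {n1,n19,n3,n31} -> (n1, dist=2), (n12, dist=2), (n19, dist=2), (n6, dist=2).
Iteration 3: edges from {n1,n12,n19,n6} -> (n12, dist=3).
Iteration 4: no outgoing edges from {n12}; recursion stops.
dist values: 0, 1, 1, 1, 1, 2, 2, 2, 2, 3; the maximum is 3.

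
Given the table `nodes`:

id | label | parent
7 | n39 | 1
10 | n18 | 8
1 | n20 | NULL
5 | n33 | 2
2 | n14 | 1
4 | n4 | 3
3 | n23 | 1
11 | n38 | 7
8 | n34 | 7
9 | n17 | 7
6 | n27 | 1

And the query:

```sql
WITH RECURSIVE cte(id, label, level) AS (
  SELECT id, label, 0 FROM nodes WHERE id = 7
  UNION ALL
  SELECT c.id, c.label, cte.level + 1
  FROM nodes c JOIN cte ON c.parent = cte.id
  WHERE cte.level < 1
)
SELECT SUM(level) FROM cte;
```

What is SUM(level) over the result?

3

Base: id=7 (n39) at level 0.
Iteration 1: rows with parent in {7} -> n34 (id 8, level 1), n17 (id 9, level 1), n38 (id 11, level 1).
Iteration 2: level < 1 fails for all current rows; recursion stops.
SUM(level) = 0 + 1 + 1 + 1 = 3.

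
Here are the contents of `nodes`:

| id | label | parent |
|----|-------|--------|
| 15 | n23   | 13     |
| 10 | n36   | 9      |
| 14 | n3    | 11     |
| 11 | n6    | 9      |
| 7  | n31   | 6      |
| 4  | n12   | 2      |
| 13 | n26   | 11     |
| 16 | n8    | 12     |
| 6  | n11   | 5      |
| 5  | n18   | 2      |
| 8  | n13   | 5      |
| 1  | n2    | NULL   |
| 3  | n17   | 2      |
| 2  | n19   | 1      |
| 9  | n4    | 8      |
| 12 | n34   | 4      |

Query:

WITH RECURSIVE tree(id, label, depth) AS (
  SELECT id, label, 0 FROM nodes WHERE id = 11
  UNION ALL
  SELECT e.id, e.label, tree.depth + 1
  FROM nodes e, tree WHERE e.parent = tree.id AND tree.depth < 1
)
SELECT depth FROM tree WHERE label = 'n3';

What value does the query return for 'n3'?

1

Base: id=11 (n6) at depth 0.
Iteration 1: rows with parent in {11} -> n26 (id 13, depth 1), n3 (id 14, depth 1).
Iteration 2: depth < 1 fails for all current rows; recursion stops.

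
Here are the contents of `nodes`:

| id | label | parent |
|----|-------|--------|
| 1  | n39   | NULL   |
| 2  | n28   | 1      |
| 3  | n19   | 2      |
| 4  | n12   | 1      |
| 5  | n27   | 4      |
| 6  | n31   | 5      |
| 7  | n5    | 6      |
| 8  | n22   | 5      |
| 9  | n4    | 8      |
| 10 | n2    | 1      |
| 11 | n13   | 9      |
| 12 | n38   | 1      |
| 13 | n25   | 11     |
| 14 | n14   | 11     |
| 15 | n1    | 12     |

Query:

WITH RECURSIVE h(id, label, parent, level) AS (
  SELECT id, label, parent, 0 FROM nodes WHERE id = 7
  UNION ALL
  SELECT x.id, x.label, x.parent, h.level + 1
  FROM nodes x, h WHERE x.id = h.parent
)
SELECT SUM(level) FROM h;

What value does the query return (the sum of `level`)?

10

Base: id=7 (n5), parent=6, level 0.
Iteration 1: join on id=6 -> n31 (id 6, parent=5, level 1).
Iteration 2: join on id=5 -> n27 (id 5, parent=4, level 2).
Iteration 3: join on id=4 -> n12 (id 4, parent=1, level 3).
Iteration 4: join on id=1 -> n39 (id 1, parent=NULL, level 4).
Iteration 5: parent is NULL; no match; recursion stops.
SUM(level) = 0 + 1 + 2 + 3 + 4 = 10.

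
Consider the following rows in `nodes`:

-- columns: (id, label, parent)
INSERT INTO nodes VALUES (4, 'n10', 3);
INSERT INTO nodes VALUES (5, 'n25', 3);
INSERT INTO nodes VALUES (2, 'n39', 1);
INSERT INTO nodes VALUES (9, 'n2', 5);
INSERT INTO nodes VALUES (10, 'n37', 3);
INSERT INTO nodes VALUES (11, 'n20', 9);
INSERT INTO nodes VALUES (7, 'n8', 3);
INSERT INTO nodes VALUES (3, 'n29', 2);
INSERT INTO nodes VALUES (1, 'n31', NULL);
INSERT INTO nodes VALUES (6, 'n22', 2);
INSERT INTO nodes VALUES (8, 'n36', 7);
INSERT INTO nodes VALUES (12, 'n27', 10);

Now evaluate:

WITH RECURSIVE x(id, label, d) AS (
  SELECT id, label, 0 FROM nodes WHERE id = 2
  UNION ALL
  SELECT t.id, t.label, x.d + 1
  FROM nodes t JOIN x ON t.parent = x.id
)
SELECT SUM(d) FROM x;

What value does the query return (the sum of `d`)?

Base: id=2 (n39) at d 0.
Iteration 1: rows with parent in {2} -> n29 (id 3, d 1), n22 (id 6, d 1).
Iteration 2: rows with parent in {3,6} -> n10 (id 4, d 2), n25 (id 5, d 2), n8 (id 7, d 2), n37 (id 10, d 2).
Iteration 3: rows with parent in {4,5,7,10} -> n36 (id 8, d 3), n2 (id 9, d 3), n27 (id 12, d 3).
Iteration 4: rows with parent in {8,9,12} -> n20 (id 11, d 4).
Iteration 5: no rows with parent in {11}; recursion stops.
SUM(d) = 0 + 1 + 1 + 2 + 2 + 2 + 2 + 3 + 3 + 3 + 4 = 23.

23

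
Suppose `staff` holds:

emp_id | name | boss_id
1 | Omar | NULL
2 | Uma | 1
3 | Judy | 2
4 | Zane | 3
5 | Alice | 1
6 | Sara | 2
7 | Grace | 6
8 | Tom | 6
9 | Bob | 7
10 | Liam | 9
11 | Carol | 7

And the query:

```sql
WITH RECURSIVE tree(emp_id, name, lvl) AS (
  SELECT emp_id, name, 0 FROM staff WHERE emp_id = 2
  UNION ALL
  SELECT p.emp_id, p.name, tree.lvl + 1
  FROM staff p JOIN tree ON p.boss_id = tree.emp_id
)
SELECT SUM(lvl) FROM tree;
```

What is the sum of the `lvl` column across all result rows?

Base: emp_id=2 (Uma) at lvl 0.
Iteration 1: rows with boss_id in {2} -> Judy (id 3, lvl 1), Sara (id 6, lvl 1).
Iteration 2: rows with boss_id in {3,6} -> Zane (id 4, lvl 2), Grace (id 7, lvl 2), Tom (id 8, lvl 2).
Iteration 3: rows with boss_id in {4,7,8} -> Bob (id 9, lvl 3), Carol (id 11, lvl 3).
Iteration 4: rows with boss_id in {9,11} -> Liam (id 10, lvl 4).
Iteration 5: no rows with boss_id in {10}; recursion stops.
SUM(lvl) = 0 + 1 + 1 + 2 + 2 + 2 + 3 + 3 + 4 = 18.

18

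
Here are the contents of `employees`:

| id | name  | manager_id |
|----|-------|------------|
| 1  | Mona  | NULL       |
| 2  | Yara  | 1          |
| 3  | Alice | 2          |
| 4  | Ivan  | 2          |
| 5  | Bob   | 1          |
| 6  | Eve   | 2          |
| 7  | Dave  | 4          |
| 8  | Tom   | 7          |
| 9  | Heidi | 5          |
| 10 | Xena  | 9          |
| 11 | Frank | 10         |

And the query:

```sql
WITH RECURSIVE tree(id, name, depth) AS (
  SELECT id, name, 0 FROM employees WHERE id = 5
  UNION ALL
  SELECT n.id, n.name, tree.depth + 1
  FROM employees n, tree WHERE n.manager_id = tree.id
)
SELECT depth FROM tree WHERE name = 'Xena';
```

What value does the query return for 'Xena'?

Base: id=5 (Bob) at depth 0.
Iteration 1: rows with manager_id in {5} -> Heidi (id 9, depth 1).
Iteration 2: rows with manager_id in {9} -> Xena (id 10, depth 2).
Iteration 3: rows with manager_id in {10} -> Frank (id 11, depth 3).
Iteration 4: no rows with manager_id in {11}; recursion stops.

2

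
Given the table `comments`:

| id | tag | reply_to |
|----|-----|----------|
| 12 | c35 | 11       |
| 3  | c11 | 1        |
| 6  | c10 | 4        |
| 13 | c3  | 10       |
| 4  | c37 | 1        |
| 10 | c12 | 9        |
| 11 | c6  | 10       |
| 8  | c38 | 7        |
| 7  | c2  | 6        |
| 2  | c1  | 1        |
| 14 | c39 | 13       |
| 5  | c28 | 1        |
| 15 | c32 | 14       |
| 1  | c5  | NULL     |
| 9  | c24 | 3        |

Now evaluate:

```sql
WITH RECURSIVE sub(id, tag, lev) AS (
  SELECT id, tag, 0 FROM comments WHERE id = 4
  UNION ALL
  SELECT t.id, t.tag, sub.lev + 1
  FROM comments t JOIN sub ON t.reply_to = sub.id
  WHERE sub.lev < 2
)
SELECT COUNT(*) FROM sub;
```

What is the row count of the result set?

Base: id=4 (c37) at lev 0.
Iteration 1: rows with reply_to in {4} -> c10 (id 6, lev 1).
Iteration 2: rows with reply_to in {6} -> c2 (id 7, lev 2).
Iteration 3: lev < 2 fails for all current rows; recursion stops.
Total rows emitted: 3.

3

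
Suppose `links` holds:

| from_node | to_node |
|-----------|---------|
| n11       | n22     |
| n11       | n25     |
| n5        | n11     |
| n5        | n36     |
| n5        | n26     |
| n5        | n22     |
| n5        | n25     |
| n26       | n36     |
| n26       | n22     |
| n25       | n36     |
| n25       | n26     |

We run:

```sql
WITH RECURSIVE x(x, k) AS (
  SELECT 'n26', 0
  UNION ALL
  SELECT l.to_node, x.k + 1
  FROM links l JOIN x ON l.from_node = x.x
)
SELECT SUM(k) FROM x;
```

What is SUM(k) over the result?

2

Base: (n26, k=0).
Iteration 1: edges from {n26} -> (n22, k=1), (n36, k=1).
Iteration 2: no outgoing edges from {n22,n36}; recursion stops.
SUM(k) = 0 + 1 + 1 = 2.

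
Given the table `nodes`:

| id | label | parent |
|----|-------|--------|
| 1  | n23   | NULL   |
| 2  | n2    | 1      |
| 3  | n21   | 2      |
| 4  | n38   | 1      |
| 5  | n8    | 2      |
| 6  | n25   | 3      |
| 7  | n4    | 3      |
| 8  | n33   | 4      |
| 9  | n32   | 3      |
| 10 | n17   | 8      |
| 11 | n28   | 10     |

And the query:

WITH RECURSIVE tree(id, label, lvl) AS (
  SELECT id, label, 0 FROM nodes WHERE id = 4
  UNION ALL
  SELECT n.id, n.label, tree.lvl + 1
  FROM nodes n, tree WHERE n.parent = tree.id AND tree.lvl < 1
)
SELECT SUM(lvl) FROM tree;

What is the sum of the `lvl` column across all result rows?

Base: id=4 (n38) at lvl 0.
Iteration 1: rows with parent in {4} -> n33 (id 8, lvl 1).
Iteration 2: lvl < 1 fails for all current rows; recursion stops.
SUM(lvl) = 0 + 1 = 1.

1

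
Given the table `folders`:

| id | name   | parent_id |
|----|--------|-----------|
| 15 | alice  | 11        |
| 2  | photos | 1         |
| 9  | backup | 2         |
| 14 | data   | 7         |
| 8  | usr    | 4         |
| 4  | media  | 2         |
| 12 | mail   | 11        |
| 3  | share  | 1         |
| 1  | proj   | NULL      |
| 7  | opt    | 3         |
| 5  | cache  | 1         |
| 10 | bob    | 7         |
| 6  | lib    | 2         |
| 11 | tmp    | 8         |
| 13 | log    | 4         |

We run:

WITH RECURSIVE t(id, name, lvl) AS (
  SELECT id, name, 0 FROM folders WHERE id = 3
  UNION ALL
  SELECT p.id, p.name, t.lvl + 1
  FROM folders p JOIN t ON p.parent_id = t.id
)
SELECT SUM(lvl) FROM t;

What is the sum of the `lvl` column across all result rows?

Base: id=3 (share) at lvl 0.
Iteration 1: rows with parent_id in {3} -> opt (id 7, lvl 1).
Iteration 2: rows with parent_id in {7} -> bob (id 10, lvl 2), data (id 14, lvl 2).
Iteration 3: no rows with parent_id in {10,14}; recursion stops.
SUM(lvl) = 0 + 1 + 2 + 2 = 5.

5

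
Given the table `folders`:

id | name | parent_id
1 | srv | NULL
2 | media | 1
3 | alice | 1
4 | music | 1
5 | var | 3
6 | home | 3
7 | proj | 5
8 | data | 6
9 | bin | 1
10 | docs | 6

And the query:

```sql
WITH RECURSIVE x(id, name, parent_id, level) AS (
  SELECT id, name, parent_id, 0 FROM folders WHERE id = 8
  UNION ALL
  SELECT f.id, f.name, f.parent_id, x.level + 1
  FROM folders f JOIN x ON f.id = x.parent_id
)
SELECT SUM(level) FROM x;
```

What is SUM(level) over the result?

Base: id=8 (data), parent_id=6, level 0.
Iteration 1: join on id=6 -> home (id 6, parent_id=3, level 1).
Iteration 2: join on id=3 -> alice (id 3, parent_id=1, level 2).
Iteration 3: join on id=1 -> srv (id 1, parent_id=NULL, level 3).
Iteration 4: parent_id is NULL; no match; recursion stops.
SUM(level) = 0 + 1 + 2 + 3 = 6.

6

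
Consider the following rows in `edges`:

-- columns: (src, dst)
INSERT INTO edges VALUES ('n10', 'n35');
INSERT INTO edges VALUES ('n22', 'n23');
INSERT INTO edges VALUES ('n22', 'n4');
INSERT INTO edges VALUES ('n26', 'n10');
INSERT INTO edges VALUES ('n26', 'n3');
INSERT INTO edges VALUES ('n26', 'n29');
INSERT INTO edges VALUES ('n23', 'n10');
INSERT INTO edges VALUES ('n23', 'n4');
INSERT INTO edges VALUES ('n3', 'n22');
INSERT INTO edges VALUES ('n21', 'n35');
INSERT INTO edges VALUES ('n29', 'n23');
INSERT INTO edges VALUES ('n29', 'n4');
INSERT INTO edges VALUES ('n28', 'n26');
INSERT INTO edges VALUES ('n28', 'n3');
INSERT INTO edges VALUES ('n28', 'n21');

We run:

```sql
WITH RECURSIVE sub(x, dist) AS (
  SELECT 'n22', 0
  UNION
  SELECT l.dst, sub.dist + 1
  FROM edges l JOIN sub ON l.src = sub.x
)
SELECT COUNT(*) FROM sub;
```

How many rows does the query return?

6

Base: (n22, dist=0).
Iteration 1: edges from {n22} -> (n23, dist=1), (n4, dist=1).
Iteration 2: edges from {n23,n4} -> (n10, dist=2), (n4, dist=2).
Iteration 3: edges from {n10,n4} -> (n35, dist=3).
Iteration 4: no outgoing edges from {n35}; recursion stops.
Total rows emitted: 6.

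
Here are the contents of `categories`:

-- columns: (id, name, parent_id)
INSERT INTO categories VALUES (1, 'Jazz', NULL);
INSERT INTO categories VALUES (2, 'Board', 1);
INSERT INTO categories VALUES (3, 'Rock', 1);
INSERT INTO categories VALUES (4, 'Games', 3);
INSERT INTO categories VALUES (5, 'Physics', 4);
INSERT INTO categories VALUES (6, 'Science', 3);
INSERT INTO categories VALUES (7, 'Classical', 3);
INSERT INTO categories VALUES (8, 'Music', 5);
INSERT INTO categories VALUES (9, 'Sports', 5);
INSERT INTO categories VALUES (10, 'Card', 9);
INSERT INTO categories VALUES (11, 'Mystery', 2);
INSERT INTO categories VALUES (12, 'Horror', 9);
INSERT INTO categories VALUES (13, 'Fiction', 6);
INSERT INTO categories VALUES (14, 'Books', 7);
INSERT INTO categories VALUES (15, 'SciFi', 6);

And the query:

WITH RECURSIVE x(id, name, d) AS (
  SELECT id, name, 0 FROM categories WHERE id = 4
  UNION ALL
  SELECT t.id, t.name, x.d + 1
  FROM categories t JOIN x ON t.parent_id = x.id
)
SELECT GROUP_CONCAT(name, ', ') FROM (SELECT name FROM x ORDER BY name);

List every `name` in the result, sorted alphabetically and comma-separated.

Base: id=4 (Games) at d 0.
Iteration 1: rows with parent_id in {4} -> Physics (id 5, d 1).
Iteration 2: rows with parent_id in {5} -> Music (id 8, d 2), Sports (id 9, d 2).
Iteration 3: rows with parent_id in {8,9} -> Card (id 10, d 3), Horror (id 12, d 3).
Iteration 4: no rows with parent_id in {10,12}; recursion stops.

Card, Games, Horror, Music, Physics, Sports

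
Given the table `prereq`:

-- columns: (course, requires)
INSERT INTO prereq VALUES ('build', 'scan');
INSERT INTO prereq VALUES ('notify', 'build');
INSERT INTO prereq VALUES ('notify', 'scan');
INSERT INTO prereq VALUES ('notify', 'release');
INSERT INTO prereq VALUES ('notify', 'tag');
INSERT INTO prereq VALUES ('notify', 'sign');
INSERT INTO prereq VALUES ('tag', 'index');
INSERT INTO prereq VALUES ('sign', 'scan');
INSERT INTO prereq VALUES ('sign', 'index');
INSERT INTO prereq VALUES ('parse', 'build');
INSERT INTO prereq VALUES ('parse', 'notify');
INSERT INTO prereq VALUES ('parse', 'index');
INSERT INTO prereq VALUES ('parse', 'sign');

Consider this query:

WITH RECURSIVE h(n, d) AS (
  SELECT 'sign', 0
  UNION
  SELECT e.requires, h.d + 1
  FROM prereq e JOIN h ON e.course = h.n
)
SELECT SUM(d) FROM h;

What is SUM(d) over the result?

2

Base: (sign, d=0).
Iteration 1: edges from {sign} -> (index, d=1), (scan, d=1).
Iteration 2: no outgoing edges from {index,scan}; recursion stops.
SUM(d) = 0 + 1 + 1 = 2.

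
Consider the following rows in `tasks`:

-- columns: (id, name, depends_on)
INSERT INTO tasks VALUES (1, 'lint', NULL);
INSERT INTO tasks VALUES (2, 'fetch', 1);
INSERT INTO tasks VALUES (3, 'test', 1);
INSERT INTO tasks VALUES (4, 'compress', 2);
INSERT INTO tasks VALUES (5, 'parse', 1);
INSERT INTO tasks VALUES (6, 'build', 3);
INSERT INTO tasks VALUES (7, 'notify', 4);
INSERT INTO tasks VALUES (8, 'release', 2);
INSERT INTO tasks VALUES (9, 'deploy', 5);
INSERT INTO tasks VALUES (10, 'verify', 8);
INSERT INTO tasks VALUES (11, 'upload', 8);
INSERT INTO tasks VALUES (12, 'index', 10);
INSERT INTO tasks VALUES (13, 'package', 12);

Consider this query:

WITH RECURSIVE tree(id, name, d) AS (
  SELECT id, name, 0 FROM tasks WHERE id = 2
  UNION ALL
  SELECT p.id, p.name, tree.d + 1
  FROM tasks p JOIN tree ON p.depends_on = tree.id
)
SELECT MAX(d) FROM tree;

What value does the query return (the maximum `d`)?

Base: id=2 (fetch) at d 0.
Iteration 1: rows with depends_on in {2} -> compress (id 4, d 1), release (id 8, d 1).
Iteration 2: rows with depends_on in {4,8} -> notify (id 7, d 2), verify (id 10, d 2), upload (id 11, d 2).
Iteration 3: rows with depends_on in {7,10,11} -> index (id 12, d 3).
Iteration 4: rows with depends_on in {12} -> package (id 13, d 4).
Iteration 5: no rows with depends_on in {13}; recursion stops.
d values: 0, 1, 1, 2, 2, 2, 3, 4; the maximum is 4.

4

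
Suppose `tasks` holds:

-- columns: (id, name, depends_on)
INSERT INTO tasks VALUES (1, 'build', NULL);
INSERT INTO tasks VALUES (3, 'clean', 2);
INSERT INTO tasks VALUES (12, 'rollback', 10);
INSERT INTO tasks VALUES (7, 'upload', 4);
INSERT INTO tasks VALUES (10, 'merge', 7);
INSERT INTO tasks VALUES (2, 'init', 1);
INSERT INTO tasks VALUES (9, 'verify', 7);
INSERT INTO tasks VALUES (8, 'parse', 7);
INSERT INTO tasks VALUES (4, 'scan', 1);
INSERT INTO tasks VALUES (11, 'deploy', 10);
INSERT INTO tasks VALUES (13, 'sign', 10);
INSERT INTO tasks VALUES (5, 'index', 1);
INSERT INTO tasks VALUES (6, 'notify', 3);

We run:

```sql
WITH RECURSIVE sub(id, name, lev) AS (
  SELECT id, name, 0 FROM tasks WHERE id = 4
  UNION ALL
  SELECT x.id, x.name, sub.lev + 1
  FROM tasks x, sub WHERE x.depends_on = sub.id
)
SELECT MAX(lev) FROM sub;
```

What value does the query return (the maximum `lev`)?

3

Base: id=4 (scan) at lev 0.
Iteration 1: rows with depends_on in {4} -> upload (id 7, lev 1).
Iteration 2: rows with depends_on in {7} -> parse (id 8, lev 2), verify (id 9, lev 2), merge (id 10, lev 2).
Iteration 3: rows with depends_on in {8,9,10} -> deploy (id 11, lev 3), rollback (id 12, lev 3), sign (id 13, lev 3).
Iteration 4: no rows with depends_on in {11,12,13}; recursion stops.
lev values: 0, 1, 2, 2, 2, 3, 3, 3; the maximum is 3.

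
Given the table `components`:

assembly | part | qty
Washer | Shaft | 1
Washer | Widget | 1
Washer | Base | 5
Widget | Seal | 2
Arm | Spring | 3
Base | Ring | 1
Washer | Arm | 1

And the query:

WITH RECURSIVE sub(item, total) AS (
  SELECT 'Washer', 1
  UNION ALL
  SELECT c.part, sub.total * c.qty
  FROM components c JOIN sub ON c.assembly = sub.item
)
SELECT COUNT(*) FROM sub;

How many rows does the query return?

Base: (Washer, total=1).
Iteration 1: components of {Washer} -> Arm = 1*1 = 1, Base = 1*5 = 5, Shaft = 1*1 = 1, Widget = 1*1 = 1.
Iteration 2: components of {Arm,Base,Shaft,Widget} -> Ring = 5*1 = 5, Seal = 1*2 = 2, Spring = 1*3 = 3.
Iteration 3: no further components; recursion stops.
Total rows emitted: 8.

8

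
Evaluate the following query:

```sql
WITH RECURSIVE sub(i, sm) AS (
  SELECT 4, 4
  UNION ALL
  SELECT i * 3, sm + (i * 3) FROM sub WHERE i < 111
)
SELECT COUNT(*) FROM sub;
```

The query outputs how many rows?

Base: i=4, sm=4.
Iteration 1: 4 < 111 holds -> i = 4 * 3 = 12, sm = 4 + 12 = 16.
Iteration 2: 12 < 111 holds -> i = 12 * 3 = 36, sm = 16 + 36 = 52.
Iteration 3: 36 < 111 holds -> i = 36 * 3 = 108, sm = 52 + 108 = 160.
Iteration 4: 108 < 111 holds -> i = 108 * 3 = 324, sm = 160 + 324 = 484.
Iteration 5: 324 < 111 fails; recursion stops.
Total rows emitted: 5.

5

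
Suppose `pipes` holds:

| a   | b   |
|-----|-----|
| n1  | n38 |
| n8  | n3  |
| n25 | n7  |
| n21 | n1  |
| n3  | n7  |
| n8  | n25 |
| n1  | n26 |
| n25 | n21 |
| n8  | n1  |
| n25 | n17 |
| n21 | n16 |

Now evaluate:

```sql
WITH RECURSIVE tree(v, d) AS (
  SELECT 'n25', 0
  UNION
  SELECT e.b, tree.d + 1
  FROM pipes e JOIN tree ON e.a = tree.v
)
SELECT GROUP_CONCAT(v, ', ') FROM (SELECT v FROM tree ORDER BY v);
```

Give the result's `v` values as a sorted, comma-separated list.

Base: (n25, d=0).
Iteration 1: edges from {n25} -> (n17, d=1), (n21, d=1), (n7, d=1).
Iteration 2: edges from {n17,n21,n7} -> (n1, d=2), (n16, d=2).
Iteration 3: edges from {n1,n16} -> (n26, d=3), (n38, d=3).
Iteration 4: no outgoing edges from {n26,n38}; recursion stops.

n1, n16, n17, n21, n25, n26, n38, n7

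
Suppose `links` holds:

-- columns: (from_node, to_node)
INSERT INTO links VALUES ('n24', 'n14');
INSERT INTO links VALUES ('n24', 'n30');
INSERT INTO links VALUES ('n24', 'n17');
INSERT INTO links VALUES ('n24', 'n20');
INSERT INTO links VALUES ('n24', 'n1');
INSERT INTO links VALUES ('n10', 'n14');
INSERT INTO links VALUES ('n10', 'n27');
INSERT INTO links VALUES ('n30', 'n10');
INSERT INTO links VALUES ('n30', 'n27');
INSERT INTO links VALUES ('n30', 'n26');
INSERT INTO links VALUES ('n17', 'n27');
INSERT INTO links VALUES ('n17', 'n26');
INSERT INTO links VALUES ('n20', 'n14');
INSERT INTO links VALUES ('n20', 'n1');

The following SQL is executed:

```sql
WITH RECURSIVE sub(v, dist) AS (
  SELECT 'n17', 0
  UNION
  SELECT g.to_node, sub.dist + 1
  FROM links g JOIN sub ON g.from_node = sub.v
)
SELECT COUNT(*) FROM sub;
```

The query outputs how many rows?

Base: (n17, dist=0).
Iteration 1: edges from {n17} -> (n26, dist=1), (n27, dist=1).
Iteration 2: no outgoing edges from {n26,n27}; recursion stops.
Total rows emitted: 3.

3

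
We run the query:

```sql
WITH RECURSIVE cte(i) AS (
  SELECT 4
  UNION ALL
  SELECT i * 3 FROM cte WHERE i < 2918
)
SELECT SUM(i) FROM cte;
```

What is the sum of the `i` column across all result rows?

13120

Base: i=4.
Iteration 1: 4 < 2918 holds -> i = 4 * 3 = 12.
Iteration 2: 12 < 2918 holds -> i = 12 * 3 = 36.
Iteration 3: 36 < 2918 holds -> i = 36 * 3 = 108.
Iteration 4: 108 < 2918 holds -> i = 108 * 3 = 324.
Iteration 5: 324 < 2918 holds -> i = 324 * 3 = 972.
Iteration 6: 972 < 2918 holds -> i = 972 * 3 = 2916.
Iteration 7: 2916 < 2918 holds -> i = 2916 * 3 = 8748.
Iteration 8: 8748 < 2918 fails; recursion stops.
SUM(i) = 4 + 12 + 36 + 108 + 324 + 972 + 2916 + 8748 = 13120.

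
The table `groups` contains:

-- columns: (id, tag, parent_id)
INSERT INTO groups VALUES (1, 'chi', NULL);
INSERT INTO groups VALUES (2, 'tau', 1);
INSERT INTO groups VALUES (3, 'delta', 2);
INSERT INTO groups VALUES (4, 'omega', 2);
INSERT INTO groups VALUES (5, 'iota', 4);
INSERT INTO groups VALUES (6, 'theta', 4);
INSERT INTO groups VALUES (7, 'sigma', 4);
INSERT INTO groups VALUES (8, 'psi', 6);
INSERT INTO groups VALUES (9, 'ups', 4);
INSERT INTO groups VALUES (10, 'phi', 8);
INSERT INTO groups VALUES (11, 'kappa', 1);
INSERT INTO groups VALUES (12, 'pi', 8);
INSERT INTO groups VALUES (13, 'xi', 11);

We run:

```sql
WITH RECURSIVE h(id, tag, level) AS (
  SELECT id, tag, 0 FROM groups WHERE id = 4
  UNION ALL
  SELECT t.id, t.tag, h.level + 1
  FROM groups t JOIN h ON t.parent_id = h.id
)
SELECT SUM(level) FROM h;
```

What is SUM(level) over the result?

Base: id=4 (omega) at level 0.
Iteration 1: rows with parent_id in {4} -> iota (id 5, level 1), theta (id 6, level 1), sigma (id 7, level 1), ups (id 9, level 1).
Iteration 2: rows with parent_id in {5,6,7,9} -> psi (id 8, level 2).
Iteration 3: rows with parent_id in {8} -> phi (id 10, level 3), pi (id 12, level 3).
Iteration 4: no rows with parent_id in {10,12}; recursion stops.
SUM(level) = 0 + 1 + 1 + 1 + 1 + 2 + 3 + 3 = 12.

12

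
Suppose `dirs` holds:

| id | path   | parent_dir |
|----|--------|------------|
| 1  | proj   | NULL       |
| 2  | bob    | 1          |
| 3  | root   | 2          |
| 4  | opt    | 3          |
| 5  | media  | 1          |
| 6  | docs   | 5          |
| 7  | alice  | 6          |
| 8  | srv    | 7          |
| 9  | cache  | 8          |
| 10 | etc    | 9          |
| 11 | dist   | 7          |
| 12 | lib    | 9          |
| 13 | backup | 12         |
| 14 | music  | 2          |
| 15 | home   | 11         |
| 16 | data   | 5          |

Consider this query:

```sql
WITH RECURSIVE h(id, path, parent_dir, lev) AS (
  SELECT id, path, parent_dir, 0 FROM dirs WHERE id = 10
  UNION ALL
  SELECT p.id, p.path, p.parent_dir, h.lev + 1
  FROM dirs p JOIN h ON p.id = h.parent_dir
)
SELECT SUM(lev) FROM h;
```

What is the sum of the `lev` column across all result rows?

21

Base: id=10 (etc), parent_dir=9, lev 0.
Iteration 1: join on id=9 -> cache (id 9, parent_dir=8, lev 1).
Iteration 2: join on id=8 -> srv (id 8, parent_dir=7, lev 2).
Iteration 3: join on id=7 -> alice (id 7, parent_dir=6, lev 3).
Iteration 4: join on id=6 -> docs (id 6, parent_dir=5, lev 4).
Iteration 5: join on id=5 -> media (id 5, parent_dir=1, lev 5).
Iteration 6: join on id=1 -> proj (id 1, parent_dir=NULL, lev 6).
Iteration 7: parent_dir is NULL; no match; recursion stops.
SUM(lev) = 0 + 1 + 2 + 3 + 4 + 5 + 6 = 21.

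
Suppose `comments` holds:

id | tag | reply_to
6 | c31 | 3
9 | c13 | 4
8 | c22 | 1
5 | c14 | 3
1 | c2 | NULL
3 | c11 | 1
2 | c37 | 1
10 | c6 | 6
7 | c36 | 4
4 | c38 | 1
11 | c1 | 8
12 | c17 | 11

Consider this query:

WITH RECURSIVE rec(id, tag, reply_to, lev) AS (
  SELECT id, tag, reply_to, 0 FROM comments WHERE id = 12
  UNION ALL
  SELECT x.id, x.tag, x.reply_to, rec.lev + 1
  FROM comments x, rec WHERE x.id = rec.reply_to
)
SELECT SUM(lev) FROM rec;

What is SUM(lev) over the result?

6

Base: id=12 (c17), reply_to=11, lev 0.
Iteration 1: join on id=11 -> c1 (id 11, reply_to=8, lev 1).
Iteration 2: join on id=8 -> c22 (id 8, reply_to=1, lev 2).
Iteration 3: join on id=1 -> c2 (id 1, reply_to=NULL, lev 3).
Iteration 4: reply_to is NULL; no match; recursion stops.
SUM(lev) = 0 + 1 + 2 + 3 = 6.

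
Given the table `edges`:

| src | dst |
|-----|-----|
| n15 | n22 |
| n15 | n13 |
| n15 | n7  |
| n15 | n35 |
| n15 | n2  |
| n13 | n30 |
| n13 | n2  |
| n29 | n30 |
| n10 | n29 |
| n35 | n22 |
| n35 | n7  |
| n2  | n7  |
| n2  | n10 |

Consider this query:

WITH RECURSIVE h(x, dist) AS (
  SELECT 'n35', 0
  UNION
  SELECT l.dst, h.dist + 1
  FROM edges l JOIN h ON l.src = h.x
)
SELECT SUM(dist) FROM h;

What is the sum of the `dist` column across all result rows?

Base: (n35, dist=0).
Iteration 1: edges from {n35} -> (n22, dist=1), (n7, dist=1).
Iteration 2: no outgoing edges from {n22,n7}; recursion stops.
SUM(dist) = 0 + 1 + 1 = 2.

2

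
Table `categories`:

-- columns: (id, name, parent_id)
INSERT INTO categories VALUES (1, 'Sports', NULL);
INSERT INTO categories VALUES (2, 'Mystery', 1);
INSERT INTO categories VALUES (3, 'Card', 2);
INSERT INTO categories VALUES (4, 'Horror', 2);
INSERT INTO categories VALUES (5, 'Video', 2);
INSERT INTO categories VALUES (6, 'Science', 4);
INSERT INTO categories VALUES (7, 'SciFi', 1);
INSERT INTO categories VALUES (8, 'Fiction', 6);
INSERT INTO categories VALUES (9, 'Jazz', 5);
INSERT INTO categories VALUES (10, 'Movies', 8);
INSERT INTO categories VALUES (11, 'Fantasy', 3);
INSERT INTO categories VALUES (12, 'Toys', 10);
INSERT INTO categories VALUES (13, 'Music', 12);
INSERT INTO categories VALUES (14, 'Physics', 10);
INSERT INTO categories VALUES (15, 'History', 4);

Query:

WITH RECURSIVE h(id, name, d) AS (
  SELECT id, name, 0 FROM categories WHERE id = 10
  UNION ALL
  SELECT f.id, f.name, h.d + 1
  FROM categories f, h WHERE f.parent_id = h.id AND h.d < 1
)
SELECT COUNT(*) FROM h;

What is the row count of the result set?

Base: id=10 (Movies) at d 0.
Iteration 1: rows with parent_id in {10} -> Toys (id 12, d 1), Physics (id 14, d 1).
Iteration 2: d < 1 fails for all current rows; recursion stops.
Total rows emitted: 3.

3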